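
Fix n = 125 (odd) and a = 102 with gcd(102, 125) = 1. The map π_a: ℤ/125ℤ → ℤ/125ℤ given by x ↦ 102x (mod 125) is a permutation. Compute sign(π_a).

-1

Start at x=4: 4 → 33 → 116 → 82 → 114 → 3 → 56 → … (one orbit).
π_102 has 4 disjoint cycles with lengths [100, 20, 4, 1] on {0,…,124}.
4 cycles on 125: each ℓ→(−1)^(ℓ−1), product (−1)^121 = -1.
Via Zolotarev, sign(π_{102}) = (102|125) = -1.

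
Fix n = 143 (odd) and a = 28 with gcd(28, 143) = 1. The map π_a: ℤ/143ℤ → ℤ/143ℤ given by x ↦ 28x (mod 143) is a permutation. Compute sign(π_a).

Start at x=106: 106 → 108 → 21 → 16 → 19 → 103 → 24 → … (one orbit).
π_28 has 5 disjoint cycles with lengths [60, 60, 12, 10, 1] on {0,…,142}.
5 cycles on 143: each ℓ→(−1)^(ℓ−1), product (−1)^138 = +1.

+1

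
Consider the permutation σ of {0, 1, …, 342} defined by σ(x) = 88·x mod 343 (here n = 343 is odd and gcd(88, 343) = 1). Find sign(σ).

Start at x=151: 151 → 254 → 57 → 214 → 310 → 183 → 326 → … (one orbit).
7 cycles of lengths [147, 147, 21, 21, 3, 3, 1].
sign(π) = (−1)^{n − #cycles} = (−1)^{343−7} = (−1)^336 = +1.
Via Zolotarev, sign(π_{88}) = (88|343) = +1.

+1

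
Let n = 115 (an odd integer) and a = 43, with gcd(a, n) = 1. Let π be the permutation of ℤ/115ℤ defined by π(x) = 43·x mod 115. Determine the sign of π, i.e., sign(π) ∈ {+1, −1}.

Start at x=29: 29 → 97 → 31 → 68 → 49 → 37 → 96 → … (one orbit).
Decompose π into cycles: lengths [44, 44, 22, 4, 1] (5 cycles, including the fixed point 0).
n − c = 115 − 5 = 110; sign = (−1)^110 = +1.

+1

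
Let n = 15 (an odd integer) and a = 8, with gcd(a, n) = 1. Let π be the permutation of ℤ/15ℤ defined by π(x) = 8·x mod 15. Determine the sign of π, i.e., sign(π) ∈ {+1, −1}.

Start at x=4: 4 → 2 → 1 → 8 → 4 (one orbit).
The orbit structure of x ↦ 8x mod 15: 5 orbits of sizes [4, 4, 4, 2, 1].
Σ(ℓ_i−1) = 15−5 = 10; sign = (−1)^10 = +1.

+1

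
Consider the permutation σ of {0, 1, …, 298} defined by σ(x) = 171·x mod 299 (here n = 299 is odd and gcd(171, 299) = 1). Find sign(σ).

Orbit of 175 under x↦171x: [175, 25, 89, 269, 252, 36, 176]… (length divides ord_299(171)).
The orbit structure of x ↦ 171x mod 299: 5 orbits of sizes [132, 132, 22, 12, 1].
Σ(ℓ_i−1) = 299−5 = 294; sign = (−1)^294 = +1.
Check: (171/299) = +1 by Zolotarev.

+1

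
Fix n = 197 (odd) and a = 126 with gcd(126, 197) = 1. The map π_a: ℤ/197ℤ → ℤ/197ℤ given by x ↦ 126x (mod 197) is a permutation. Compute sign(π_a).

Orbit of 5 under x↦126x: [5, 39, 186, 190, 103, 173, 128]… (length divides ord_197(126)).
2 cycles of lengths [196, 1].
n − c = 197 − 2 = 195; sign = (−1)^195 = -1.
The Jacobi symbol (126|197) = -1 (Zolotarev) agrees.

-1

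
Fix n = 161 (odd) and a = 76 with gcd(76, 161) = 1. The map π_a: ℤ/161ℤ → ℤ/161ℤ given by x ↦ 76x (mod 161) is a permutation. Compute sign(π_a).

Start at x=71: 71 → 83 → 29 → 111 → 64 → 34 → 8 → … (one orbit).
Cycle lengths of π_76 on ℤ/161ℤ: [22, 22, 22, 22, 22, 22, 22, 2, 2, 2, 1]; 11 cycles in total.
11 cycles on 161: each ℓ→(−1)^(ℓ−1), product (−1)^150 = +1.

+1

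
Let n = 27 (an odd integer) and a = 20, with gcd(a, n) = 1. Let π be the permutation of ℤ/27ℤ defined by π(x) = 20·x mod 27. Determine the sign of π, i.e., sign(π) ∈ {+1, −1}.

-1

Start at x=25: 25 → 14 → 10 → 11 → 4 → 26 → 7 → … (one orbit).
π_20 has 4 disjoint cycles with lengths [18, 6, 2, 1] on {0,…,26}.
Σ(ℓ_i−1) = 27−4 = 23; sign = (−1)^23 = -1.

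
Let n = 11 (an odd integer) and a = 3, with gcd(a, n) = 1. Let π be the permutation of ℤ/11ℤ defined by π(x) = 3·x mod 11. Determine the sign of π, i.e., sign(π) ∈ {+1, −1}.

+1

Trace 3: π^k(3) = [3, 9, 5, 4, 1] for k=0..4.
3 cycles of lengths [5, 5, 1].
With 3 cycles on 11 points, sign = (−1)^{11−3} = +1.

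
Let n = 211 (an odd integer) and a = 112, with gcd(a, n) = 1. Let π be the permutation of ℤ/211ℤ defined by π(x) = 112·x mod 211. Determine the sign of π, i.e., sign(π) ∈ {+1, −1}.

-1

Orbit of 189 under x↦112x: [189, 68, 20, 130, 1, 112, 95]… (length divides ord_211(112)).
The orbit structure of x ↦ 112x mod 211: 2 orbits of sizes [210, 1].
Σ(ℓ_i−1) = 211−2 = 209; sign = (−1)^209 = -1.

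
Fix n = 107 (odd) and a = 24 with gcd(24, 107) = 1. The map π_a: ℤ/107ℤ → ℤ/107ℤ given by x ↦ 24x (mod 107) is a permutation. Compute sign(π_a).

-1

Trace 38: π^k(38) = [38, 56, 60, 49, 106, 83, 66] for k=0..6.
The orbit structure of x ↦ 24x mod 107: 2 orbits of sizes [106, 1].
sign(π) = (−1)^{n − #cycles} = (−1)^{107−2} = (−1)^105 = -1.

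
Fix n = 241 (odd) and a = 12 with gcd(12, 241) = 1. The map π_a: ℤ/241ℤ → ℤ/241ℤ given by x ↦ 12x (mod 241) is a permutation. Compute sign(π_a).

+1

Trace 98: π^k(98) = [98, 212, 134, 162, 16, 192, 135] for k=0..6.
Cycle type of π: 120×2 + 1; total 3 cycles.
3 cycles on 241: each ℓ→(−1)^(ℓ−1), product (−1)^238 = +1.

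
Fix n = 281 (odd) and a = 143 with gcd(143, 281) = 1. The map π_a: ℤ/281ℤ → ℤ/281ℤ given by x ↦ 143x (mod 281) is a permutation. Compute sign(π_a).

Orbit of 53 under x↦143x: [53, 273, 261, 231, 156, 109, 132]… (length divides ord_281(143)).
π_143 has 3 disjoint cycles with lengths [140, 140, 1] on {0,…,280}.
With 3 cycles on 281 points, sign = (−1)^{281−3} = +1.
Via Zolotarev, sign(π_{143}) = (143|281) = +1.

+1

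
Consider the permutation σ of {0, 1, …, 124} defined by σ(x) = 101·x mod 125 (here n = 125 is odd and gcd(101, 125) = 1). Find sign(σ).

Start at x=26: 26 → 1 → 101 → 76 → 51 → 26 (one orbit).
Decompose π into cycles: lengths [5, 5, 5, 5, 5, 5, 5, 5, 5, 5, 5, 5, 5, 5, 5, 5, 5, 5, 5, 5, 1, 1, 1, 1, 1, 1, 1, 1, 1, 1, 1, 1, 1, 1, 1, 1, 1, 1, 1, 1, 1, 1, 1, 1, 1] (45 cycles, including the fixed point 0).
Σ(ℓ_i−1) = 125−45 = 80; sign = (−1)^80 = +1.
The Jacobi symbol (101|125) = +1 (Zolotarev) agrees.

+1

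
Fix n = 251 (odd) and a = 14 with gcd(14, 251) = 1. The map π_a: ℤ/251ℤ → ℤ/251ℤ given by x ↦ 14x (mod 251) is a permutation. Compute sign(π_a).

Trace 93: π^k(93) = [93, 47, 156, 176, 205, 109, 20] for k=0..6.
π_14 has 2 disjoint cycles with lengths [250, 1] on {0,…,250}.
2 cycles on 251: each ℓ→(−1)^(ℓ−1), product (−1)^249 = -1.

-1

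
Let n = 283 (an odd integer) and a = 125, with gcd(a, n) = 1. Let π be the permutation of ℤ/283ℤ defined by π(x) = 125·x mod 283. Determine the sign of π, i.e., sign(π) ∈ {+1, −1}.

-1

Orbit of 149 under x↦125x: [149, 230, 167, 216, 115, 225, 108]… (length divides ord_283(125)).
Decompose π into cycles: lengths [94, 94, 94, 1] (4 cycles, including the fixed point 0).
With 4 cycles on 283 points, sign = (−1)^{283−4} = -1.
The Jacobi symbol (125|283) = -1 (Zolotarev) agrees.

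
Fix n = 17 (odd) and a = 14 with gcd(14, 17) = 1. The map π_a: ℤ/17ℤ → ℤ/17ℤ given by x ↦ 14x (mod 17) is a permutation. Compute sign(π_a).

Trace 10: π^k(10) = [10, 4, 5, 2, 11, 1, 14] for k=0..6.
Cycle lengths of π_14 on ℤ/17ℤ: [16, 1]; 2 cycles in total.
17 − 2 = 15 transpositions; sign(π) = (−1)^15 = -1.
Check: (14/17) = -1 by Zolotarev.

-1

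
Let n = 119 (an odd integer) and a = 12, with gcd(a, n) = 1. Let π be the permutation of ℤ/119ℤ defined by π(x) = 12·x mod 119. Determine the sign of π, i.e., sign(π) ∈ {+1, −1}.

Orbit of 10 under x↦12x: [10, 1, 12, 25, 62, 30, 3]… (length divides ord_119(12)).
Decompose π into cycles: lengths [48, 48, 16, 6, 1] (5 cycles, including the fixed point 0).
With 5 cycles on 119 points, sign = (−1)^{119−5} = +1.
Via Zolotarev, sign(π_{12}) = (12|119) = +1.

+1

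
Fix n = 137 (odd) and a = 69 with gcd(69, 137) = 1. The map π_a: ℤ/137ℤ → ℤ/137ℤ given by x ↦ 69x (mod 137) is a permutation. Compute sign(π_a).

+1

Trace 60: π^k(60) = [60, 30, 15, 76, 38, 19, 78] for k=0..6.
Cycle lengths of π_69 on ℤ/137ℤ: [68, 68, 1]; 3 cycles in total.
sign(π) = (−1)^{n − #cycles} = (−1)^{137−3} = (−1)^134 = +1.
Via Zolotarev, sign(π_{69}) = (69|137) = +1.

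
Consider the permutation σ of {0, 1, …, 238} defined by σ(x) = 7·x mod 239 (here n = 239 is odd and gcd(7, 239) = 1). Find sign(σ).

-1

Orbit of 219 under x↦7x: [219, 99, 215, 71, 19, 133, 214]… (length divides ord_239(7)).
Cycle lengths of π_7 on ℤ/239ℤ: [238, 1]; 2 cycles in total.
Σ(ℓ_i−1) = 239−2 = 237; sign = (−1)^237 = -1.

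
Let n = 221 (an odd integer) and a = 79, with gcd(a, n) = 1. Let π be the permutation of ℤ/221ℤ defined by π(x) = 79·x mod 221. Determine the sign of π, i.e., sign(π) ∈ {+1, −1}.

Trace 92: π^k(92) = [92, 196, 14, 1, 79, 53, 209] for k=0..6.
π_79 has 26 disjoint cycles with lengths [16, 16, 16, 16, 16, 16, 16, 16, 16, 16, 16, 16, 16, 1, 1, 1, 1, 1, 1, 1, 1, 1, 1, 1, 1, 1] on {0,…,220}.
With 26 cycles on 221 points, sign = (−1)^{221−26} = -1.

-1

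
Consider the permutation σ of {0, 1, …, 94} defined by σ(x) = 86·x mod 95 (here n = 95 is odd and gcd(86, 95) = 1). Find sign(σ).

-1

Orbit of 26 under x↦86x: [26, 51, 16, 46, 61, 21, 1]… (length divides ord_95(86)).
Cycle type of π: 18×5 + 1×5; total 10 cycles.
Σ(ℓ_i−1) = 95−10 = 85; sign = (−1)^85 = -1.
(86|95)_J = -1 (Zolotarev's lemma cross-check).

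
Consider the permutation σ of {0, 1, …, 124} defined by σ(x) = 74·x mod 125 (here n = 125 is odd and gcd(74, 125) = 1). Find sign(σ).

Trace 101: π^k(101) = [101, 99, 76, 124, 51, 24, 26] for k=0..6.
Cycle lengths of π_74 on ℤ/125ℤ: [10, 10, 10, 10, 10, 10, 10, 10, 10, 10, 2, 2, 2, 2, 2, 2, 2, 2, 2, 2, 2, 2, 1]; 23 cycles in total.
With 23 cycles on 125 points, sign = (−1)^{125−23} = +1.
Check: (74/125) = +1 by Zolotarev.

+1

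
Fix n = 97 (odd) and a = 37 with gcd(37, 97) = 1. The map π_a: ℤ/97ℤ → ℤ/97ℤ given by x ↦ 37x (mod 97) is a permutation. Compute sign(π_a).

Trace 68: π^k(68) = [68, 91, 69, 31, 80, 50, 7] for k=0..6.
π_37 has 2 disjoint cycles with lengths [96, 1] on {0,…,96}.
n − c = 97 − 2 = 95; sign = (−1)^95 = -1.

-1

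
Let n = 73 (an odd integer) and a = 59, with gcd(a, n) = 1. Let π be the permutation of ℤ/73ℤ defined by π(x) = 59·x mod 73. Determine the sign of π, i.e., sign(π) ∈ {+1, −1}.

Start at x=2: 2 → 45 → 27 → 60 → 36 → 7 → 48 → … (one orbit).
The orbit structure of x ↦ 59x mod 73: 2 orbits of sizes [72, 1].
2 cycles on 73: each ℓ→(−1)^(ℓ−1), product (−1)^71 = -1.
Zolotarev: (59|73) = -1, matching the cycle-count sign.

-1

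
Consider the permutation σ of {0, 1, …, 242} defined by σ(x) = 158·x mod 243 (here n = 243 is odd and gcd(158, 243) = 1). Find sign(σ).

Start at x=143: 143 → 238 → 182 → 82 → 77 → 16 → 98 → … (one orbit).
6 cycles of lengths [162, 54, 18, 6, 2, 1].
n − c = 243 − 6 = 237; sign = (−1)^237 = -1.

-1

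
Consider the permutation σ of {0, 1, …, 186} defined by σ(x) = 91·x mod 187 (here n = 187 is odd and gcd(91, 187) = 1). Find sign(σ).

Trace 93: π^k(93) = [93, 48, 67, 113, 185, 5, 81] for k=0..6.
6 cycles of lengths [80, 80, 16, 5, 5, 1].
6 cycles on 187: each ℓ→(−1)^(ℓ−1), product (−1)^181 = -1.

-1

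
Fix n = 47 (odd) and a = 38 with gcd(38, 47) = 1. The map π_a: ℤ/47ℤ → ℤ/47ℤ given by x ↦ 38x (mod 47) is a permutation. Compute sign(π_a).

Trace 6: π^k(6) = [6, 40, 16, 44, 27, 39, 25] for k=0..6.
Cycle type of π: 46 + 1; total 2 cycles.
With 2 cycles on 47 points, sign = (−1)^{47−2} = -1.
(38|47)_J = -1 (Zolotarev's lemma cross-check).

-1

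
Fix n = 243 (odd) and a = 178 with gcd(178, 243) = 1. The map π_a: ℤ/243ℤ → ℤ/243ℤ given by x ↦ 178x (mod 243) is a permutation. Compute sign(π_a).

+1

Orbit of 19 under x↦178x: [19, 223, 85, 64, 214, 184, 190]… (length divides ord_243(178)).
Cycle type of π: 81×2 + 27×2 + 9×2 + 3×2 + 1×3; total 11 cycles.
sign(π) = (−1)^{n − #cycles} = (−1)^{243−11} = (−1)^232 = +1.
Zolotarev: (178|243) = +1, matching the cycle-count sign.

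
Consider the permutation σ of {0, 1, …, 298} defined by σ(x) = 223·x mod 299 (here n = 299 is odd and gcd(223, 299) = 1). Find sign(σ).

-1

Trace 147: π^k(147) = [147, 190, 211, 110, 12, 284, 243] for k=0..6.
π_223 has 6 disjoint cycles with lengths [132, 132, 12, 11, 11, 1] on {0,…,298}.
With 6 cycles on 299 points, sign = (−1)^{299−6} = -1.
Check: (223/299) = -1 by Zolotarev.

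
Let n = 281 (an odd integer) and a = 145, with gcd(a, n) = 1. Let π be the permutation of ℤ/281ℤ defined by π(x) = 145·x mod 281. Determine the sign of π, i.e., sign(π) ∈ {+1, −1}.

+1

Start at x=247: 247 → 128 → 14 → 63 → 143 → 222 → 156 → … (one orbit).
π_145 has 3 disjoint cycles with lengths [140, 140, 1] on {0,…,280}.
n − c = 281 − 3 = 278; sign = (−1)^278 = +1.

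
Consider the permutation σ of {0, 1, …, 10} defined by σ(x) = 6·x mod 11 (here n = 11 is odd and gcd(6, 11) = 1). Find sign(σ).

Start at x=7: 7 → 9 → 10 → 5 → 8 → 4 → 2 → … (one orbit).
Cycle type of π: 10 + 1; total 2 cycles.
n − c = 11 − 2 = 9; sign = (−1)^9 = -1.
The Jacobi symbol (6|11) = -1 (Zolotarev) agrees.

-1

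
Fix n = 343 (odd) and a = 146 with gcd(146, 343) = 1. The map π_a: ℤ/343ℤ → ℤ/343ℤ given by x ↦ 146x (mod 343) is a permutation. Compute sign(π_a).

Trace 295: π^k(295) = [295, 195, 1, 146, 50, 97, 99] for k=0..6.
π_146 has 46 disjoint cycles with lengths [14, 14, 14, 14, 14, 14, 14, 14, 14, 14, 14, 14, 14, 14, 14, 14, 14, 14, 14, 14, 14, 2, 2, 2, 2, 2, 2, 2, 2, 2, 2, 2, 2, 2, 2, 2, 2, 2, 2, 2, 2, 2, 2, 2, 2, 1] on {0,…,342}.
46 cycles on 343: each ℓ→(−1)^(ℓ−1), product (−1)^297 = -1.

-1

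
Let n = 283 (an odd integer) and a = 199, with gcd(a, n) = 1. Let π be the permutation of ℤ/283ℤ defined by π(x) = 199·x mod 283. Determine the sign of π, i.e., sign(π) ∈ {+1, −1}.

Trace 251: π^k(251) = [251, 141, 42, 151, 51, 244, 163] for k=0..6.
Cycle type of π: 47×6 + 1; total 7 cycles.
7 cycles on 283: each ℓ→(−1)^(ℓ−1), product (−1)^276 = +1.

+1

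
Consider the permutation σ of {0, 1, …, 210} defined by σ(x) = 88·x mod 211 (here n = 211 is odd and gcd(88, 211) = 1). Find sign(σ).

Trace 40: π^k(40) = [40, 144, 12, 1, 88, 148, 153] for k=0..6.
π_88 has 16 disjoint cycles with lengths [14, 14, 14, 14, 14, 14, 14, 14, 14, 14, 14, 14, 14, 14, 14, 1] on {0,…,210}.
211 − 16 = 195 transpositions; sign(π) = (−1)^195 = -1.
(88|211)_J = -1 (Zolotarev's lemma cross-check).

-1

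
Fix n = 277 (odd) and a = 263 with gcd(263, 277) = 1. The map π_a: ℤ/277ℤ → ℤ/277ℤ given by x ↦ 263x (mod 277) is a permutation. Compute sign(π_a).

Trace 77: π^k(77) = [77, 30, 134, 63, 226, 160, 253] for k=0..6.
Cycle lengths of π_263 on ℤ/277ℤ: [276, 1]; 2 cycles in total.
2 cycles on 277: each ℓ→(−1)^(ℓ−1), product (−1)^275 = -1.

-1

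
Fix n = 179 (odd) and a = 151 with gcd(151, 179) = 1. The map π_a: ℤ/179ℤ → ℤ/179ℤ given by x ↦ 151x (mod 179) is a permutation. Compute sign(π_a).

Trace 151: π^k(151) = [151, 68, 65, 149, 124, 108, 19] for k=0..6.
Cycle type of π: 89×2 + 1; total 3 cycles.
179 − 3 = 176 transpositions; sign(π) = (−1)^176 = +1.

+1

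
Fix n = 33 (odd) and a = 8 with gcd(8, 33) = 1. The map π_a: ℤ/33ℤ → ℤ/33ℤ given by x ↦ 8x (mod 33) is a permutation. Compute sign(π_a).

Trace 16: π^k(16) = [16, 29, 1, 8, 31, 17, 4] for k=0..6.
The orbit structure of x ↦ 8x mod 33: 5 orbits of sizes [10, 10, 10, 2, 1].
5 cycles on 33: each ℓ→(−1)^(ℓ−1), product (−1)^28 = +1.
Zolotarev: (8|33) = +1, matching the cycle-count sign.

+1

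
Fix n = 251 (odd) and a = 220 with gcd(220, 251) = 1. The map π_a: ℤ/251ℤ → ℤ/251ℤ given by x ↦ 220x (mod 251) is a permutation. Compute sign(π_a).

-1

Orbit of 144 under x↦220x: [144, 54, 83, 188, 196, 199, 106]… (length divides ord_251(220)).
Decompose π into cycles: lengths [250, 1] (2 cycles, including the fixed point 0).
sign(π) = (−1)^{n − #cycles} = (−1)^{251−2} = (−1)^249 = -1.
Zolotarev: (220|251) = -1, matching the cycle-count sign.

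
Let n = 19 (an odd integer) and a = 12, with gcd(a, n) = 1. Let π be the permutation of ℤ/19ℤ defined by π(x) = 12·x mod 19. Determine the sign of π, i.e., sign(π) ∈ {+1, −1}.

Start at x=12: 12 → 11 → 18 → 7 → 8 → 1 → 12 (one orbit).
π_12 has 4 disjoint cycles with lengths [6, 6, 6, 1] on {0,…,18}.
n − c = 19 − 4 = 15; sign = (−1)^15 = -1.
Via Zolotarev, sign(π_{12}) = (12|19) = -1.

-1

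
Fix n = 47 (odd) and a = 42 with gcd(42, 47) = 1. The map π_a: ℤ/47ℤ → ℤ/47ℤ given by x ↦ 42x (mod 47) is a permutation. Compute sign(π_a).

Trace 14: π^k(14) = [14, 24, 21, 36, 8, 7, 12] for k=0..6.
Cycle lengths of π_42 on ℤ/47ℤ: [23, 23, 1]; 3 cycles in total.
47 − 3 = 44 transpositions; sign(π) = (−1)^44 = +1.

+1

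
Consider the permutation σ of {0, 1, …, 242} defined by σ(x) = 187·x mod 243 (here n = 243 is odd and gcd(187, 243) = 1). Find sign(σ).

Trace 175: π^k(175) = [175, 163, 106, 139, 235, 205, 184] for k=0..6.
The orbit structure of x ↦ 187x mod 243: 11 orbits of sizes [81, 81, 27, 27, 9, 9, 3, 3, 1, 1, 1].
n − c = 243 − 11 = 232; sign = (−1)^232 = +1.

+1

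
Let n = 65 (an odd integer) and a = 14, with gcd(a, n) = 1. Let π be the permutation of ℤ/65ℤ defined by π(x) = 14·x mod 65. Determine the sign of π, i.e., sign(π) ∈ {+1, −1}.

Start at x=14: 14 → 1 → 14 (one orbit).
Decompose π into cycles: lengths [2, 2, 2, 2, 2, 2, 2, 2, 2, 2, 2, 2, 2, 2, 2, 2, 2, 2, 2, 2, 2, 2, 2, 2, 2, 2, 1, 1, 1, 1, 1, 1, 1, 1, 1, 1, 1, 1, 1] (39 cycles, including the fixed point 0).
With 39 cycles on 65 points, sign = (−1)^{65−39} = +1.
Via Zolotarev, sign(π_{14}) = (14|65) = +1.

+1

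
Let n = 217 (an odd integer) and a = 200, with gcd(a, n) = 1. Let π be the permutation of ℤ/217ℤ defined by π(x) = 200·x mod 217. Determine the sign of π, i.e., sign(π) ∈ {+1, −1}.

Start at x=51: 51 → 1 → 200 → 72 → 78 → 193 → 191 → … (one orbit).
Cycle type of π: 15×14 + 3×2 + 1; total 17 cycles.
17 cycles on 217: each ℓ→(−1)^(ℓ−1), product (−1)^200 = +1.
The Jacobi symbol (200|217) = +1 (Zolotarev) agrees.

+1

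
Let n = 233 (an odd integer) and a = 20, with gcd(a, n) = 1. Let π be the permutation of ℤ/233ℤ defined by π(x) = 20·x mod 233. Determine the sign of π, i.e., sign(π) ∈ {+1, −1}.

-1

Start at x=187: 187 → 12 → 7 → 140 → 4 → 80 → 202 → … (one orbit).
2 cycles of lengths [232, 1].
sign(π) = (−1)^{n − #cycles} = (−1)^{233−2} = (−1)^231 = -1.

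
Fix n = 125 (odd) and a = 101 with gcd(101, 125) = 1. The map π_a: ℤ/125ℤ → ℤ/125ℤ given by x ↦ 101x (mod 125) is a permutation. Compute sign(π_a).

Orbit of 26 under x↦101x: [26, 1, 101, 76, 51]… (length divides ord_125(101)).
Cycle lengths of π_101 on ℤ/125ℤ: [5, 5, 5, 5, 5, 5, 5, 5, 5, 5, 5, 5, 5, 5, 5, 5, 5, 5, 5, 5, 1, 1, 1, 1, 1, 1, 1, 1, 1, 1, 1, 1, 1, 1, 1, 1, 1, 1, 1, 1, 1, 1, 1, 1, 1]; 45 cycles in total.
125 − 45 = 80 transpositions; sign(π) = (−1)^80 = +1.

+1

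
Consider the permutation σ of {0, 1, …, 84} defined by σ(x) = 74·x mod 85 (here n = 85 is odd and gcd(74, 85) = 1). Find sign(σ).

Orbit of 24 under x↦74x: [24, 76, 14, 16, 79, 66, 39]… (length divides ord_85(74)).
The orbit structure of x ↦ 74x mod 85: 8 orbits of sizes [16, 16, 16, 16, 16, 2, 2, 1].
With 8 cycles on 85 points, sign = (−1)^{85−8} = -1.
Via Zolotarev, sign(π_{74}) = (74|85) = -1.

-1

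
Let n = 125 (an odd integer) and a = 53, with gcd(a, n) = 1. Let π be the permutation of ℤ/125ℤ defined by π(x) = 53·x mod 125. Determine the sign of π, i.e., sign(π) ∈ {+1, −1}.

-1

Start at x=113: 113 → 114 → 42 → 101 → 103 → 84 → 77 → … (one orbit).
Cycle type of π: 100 + 20 + 4 + 1; total 4 cycles.
n − c = 125 − 4 = 121; sign = (−1)^121 = -1.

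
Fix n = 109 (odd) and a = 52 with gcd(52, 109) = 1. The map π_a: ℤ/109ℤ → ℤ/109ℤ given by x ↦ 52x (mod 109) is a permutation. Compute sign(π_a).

Trace 47: π^k(47) = [47, 46, 103, 15, 17, 12, 79] for k=0..6.
π_52 has 2 disjoint cycles with lengths [108, 1] on {0,…,108}.
n − c = 109 − 2 = 107; sign = (−1)^107 = -1.

-1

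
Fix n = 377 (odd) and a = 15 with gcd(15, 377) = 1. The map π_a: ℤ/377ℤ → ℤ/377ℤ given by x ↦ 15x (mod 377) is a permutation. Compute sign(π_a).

+1

Start at x=336: 336 → 139 → 200 → 361 → 137 → 170 → 288 → … (one orbit).
The orbit structure of x ↦ 15x mod 377: 7 orbits of sizes [84, 84, 84, 84, 28, 12, 1].
With 7 cycles on 377 points, sign = (−1)^{377−7} = +1.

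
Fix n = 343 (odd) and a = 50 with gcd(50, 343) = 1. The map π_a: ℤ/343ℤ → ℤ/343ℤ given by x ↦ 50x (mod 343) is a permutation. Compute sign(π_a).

Orbit of 197 under x↦50x: [197, 246, 295, 1, 50, 99, 148]… (length divides ord_343(50)).
Cycle type of π: 7×42 + 1×49; total 91 cycles.
Σ(ℓ_i−1) = 343−91 = 252; sign = (−1)^252 = +1.
Via Zolotarev, sign(π_{50}) = (50|343) = +1.

+1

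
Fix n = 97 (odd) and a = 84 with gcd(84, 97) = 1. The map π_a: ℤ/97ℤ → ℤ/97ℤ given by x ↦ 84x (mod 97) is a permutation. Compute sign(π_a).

-1

Orbit of 54 under x↦84x: [54, 74, 8, 90, 91, 78, 53]… (length divides ord_97(84)).
Cycle lengths of π_84 on ℤ/97ℤ: [96, 1]; 2 cycles in total.
With 2 cycles on 97 points, sign = (−1)^{97−2} = -1.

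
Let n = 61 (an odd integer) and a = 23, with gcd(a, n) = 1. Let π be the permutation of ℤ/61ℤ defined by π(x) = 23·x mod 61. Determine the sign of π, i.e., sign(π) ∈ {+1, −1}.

Orbit of 27 under x↦23x: [27, 11, 9, 24, 3, 8, 1]… (length divides ord_61(23)).
Cycle lengths of π_23 on ℤ/61ℤ: [20, 20, 20, 1]; 4 cycles in total.
61 − 4 = 57 transpositions; sign(π) = (−1)^57 = -1.
Via Zolotarev, sign(π_{23}) = (23|61) = -1.

-1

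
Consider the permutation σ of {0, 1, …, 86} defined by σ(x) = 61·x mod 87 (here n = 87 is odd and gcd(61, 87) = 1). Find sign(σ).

Trace 73: π^k(73) = [73, 16, 19, 28, 55, 49, 31] for k=0..6.
Cycle lengths of π_61 on ℤ/87ℤ: [28, 28, 28, 1, 1, 1]; 6 cycles in total.
n − c = 87 − 6 = 81; sign = (−1)^81 = -1.
Zolotarev: (61|87) = -1, matching the cycle-count sign.

-1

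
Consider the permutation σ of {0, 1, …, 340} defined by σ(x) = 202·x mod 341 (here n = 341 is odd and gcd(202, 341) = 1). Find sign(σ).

+1

Orbit of 97 under x↦202x: [97, 157, 1, 202, 225]… (length divides ord_341(202)).
Decompose π into cycles: lengths [5, 5, 5, 5, 5, 5, 5, 5, 5, 5, 5, 5, 5, 5, 5, 5, 5, 5, 5, 5, 5, 5, 5, 5, 5, 5, 5, 5, 5, 5, 5, 5, 5, 5, 5, 5, 5, 5, 5, 5, 5, 5, 5, 5, 5, 5, 5, 5, 5, 5, 5, 5, 5, 5, 5, 5, 5, 5, 5, 5, 5, 5, 5, 5, 5, 5, 5, 5, 1] (69 cycles, including the fixed point 0).
69 cycles on 341: each ℓ→(−1)^(ℓ−1), product (−1)^272 = +1.
The Jacobi symbol (202|341) = +1 (Zolotarev) agrees.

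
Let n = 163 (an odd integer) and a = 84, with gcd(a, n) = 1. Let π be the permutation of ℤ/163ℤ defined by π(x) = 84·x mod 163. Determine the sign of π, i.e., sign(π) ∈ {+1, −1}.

+1

Trace 14: π^k(14) = [14, 35, 6, 15, 119, 53, 51] for k=0..6.
Decompose π into cycles: lengths [81, 81, 1] (3 cycles, including the fixed point 0).
Σ(ℓ_i−1) = 163−3 = 160; sign = (−1)^160 = +1.
The Jacobi symbol (84|163) = +1 (Zolotarev) agrees.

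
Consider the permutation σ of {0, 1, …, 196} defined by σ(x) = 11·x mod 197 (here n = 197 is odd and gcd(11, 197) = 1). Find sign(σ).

-1

Start at x=2: 2 → 22 → 45 → 101 → 126 → 7 → 77 → … (one orbit).
2 cycles of lengths [196, 1].
Σ(ℓ_i−1) = 197−2 = 195; sign = (−1)^195 = -1.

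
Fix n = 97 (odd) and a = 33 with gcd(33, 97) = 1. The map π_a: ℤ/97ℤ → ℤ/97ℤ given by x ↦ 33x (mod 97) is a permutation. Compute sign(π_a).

Orbit of 22 under x↦33x: [22, 47, 96, 64, 75, 50, 1]… (length divides ord_97(33)).
Cycle type of π: 8×12 + 1; total 13 cycles.
sign(π) = (−1)^{n − #cycles} = (−1)^{97−13} = (−1)^84 = +1.
Via Zolotarev, sign(π_{33}) = (33|97) = +1.

+1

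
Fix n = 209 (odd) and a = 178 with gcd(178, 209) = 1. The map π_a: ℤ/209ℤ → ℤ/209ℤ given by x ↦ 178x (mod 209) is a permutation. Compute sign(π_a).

Start at x=45: 45 → 68 → 191 → 140 → 49 → 153 → 64 → … (one orbit).
Cycle lengths of π_178 on ℤ/209ℤ: [30, 30, 30, 30, 30, 30, 10, 3, 3, 3, 3, 3, 3, 1]; 14 cycles in total.
n − c = 209 − 14 = 195; sign = (−1)^195 = -1.
The Jacobi symbol (178|209) = -1 (Zolotarev) agrees.

-1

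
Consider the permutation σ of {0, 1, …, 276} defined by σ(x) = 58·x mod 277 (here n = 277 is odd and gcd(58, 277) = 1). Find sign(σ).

Start at x=139: 139 → 29 → 20 → 52 → 246 → 141 → 145 → … (one orbit).
π_58 has 2 disjoint cycles with lengths [276, 1] on {0,…,276}.
277 − 2 = 275 transpositions; sign(π) = (−1)^275 = -1.
Check: (58/277) = -1 by Zolotarev.

-1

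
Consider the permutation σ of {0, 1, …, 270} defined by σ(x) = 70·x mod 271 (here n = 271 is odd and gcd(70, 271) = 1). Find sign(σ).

+1

Orbit of 180 under x↦70x: [180, 134, 166, 238, 129, 87, 128]… (length divides ord_271(70)).
π_70 has 3 disjoint cycles with lengths [135, 135, 1] on {0,…,270}.
3 cycles on 271: each ℓ→(−1)^(ℓ−1), product (−1)^268 = +1.
The Jacobi symbol (70|271) = +1 (Zolotarev) agrees.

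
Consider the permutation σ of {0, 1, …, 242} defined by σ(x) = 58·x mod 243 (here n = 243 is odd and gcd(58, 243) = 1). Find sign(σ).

Orbit of 67 under x↦58x: [67, 241, 127, 76, 34, 28, 166]… (length divides ord_243(58)).
11 cycles of lengths [81, 81, 27, 27, 9, 9, 3, 3, 1, 1, 1].
Σ(ℓ_i−1) = 243−11 = 232; sign = (−1)^232 = +1.

+1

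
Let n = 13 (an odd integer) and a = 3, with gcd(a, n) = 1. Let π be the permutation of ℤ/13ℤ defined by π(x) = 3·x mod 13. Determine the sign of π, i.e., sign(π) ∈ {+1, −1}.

Orbit of 1 under x↦3x: [1, 3, 9]… (length divides ord_13(3)).
The orbit structure of x ↦ 3x mod 13: 5 orbits of sizes [3, 3, 3, 3, 1].
Σ(ℓ_i−1) = 13−5 = 8; sign = (−1)^8 = +1.

+1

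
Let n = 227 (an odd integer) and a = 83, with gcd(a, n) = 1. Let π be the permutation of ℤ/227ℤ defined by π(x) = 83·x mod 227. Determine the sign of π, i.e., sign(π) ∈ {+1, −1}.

-1

Trace 185: π^k(185) = [185, 146, 87, 184, 63, 8, 210] for k=0..6.
2 cycles of lengths [226, 1].
227 − 2 = 225 transpositions; sign(π) = (−1)^225 = -1.
Check: (83/227) = -1 by Zolotarev.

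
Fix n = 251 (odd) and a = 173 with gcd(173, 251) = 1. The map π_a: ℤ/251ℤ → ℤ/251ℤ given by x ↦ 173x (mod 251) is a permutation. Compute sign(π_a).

+1

Orbit of 181 under x↦173x: [181, 189, 67, 45, 4, 190, 240]… (length divides ord_251(173)).
The orbit structure of x ↦ 173x mod 251: 3 orbits of sizes [125, 125, 1].
With 3 cycles on 251 points, sign = (−1)^{251−3} = +1.
Check: (173/251) = +1 by Zolotarev.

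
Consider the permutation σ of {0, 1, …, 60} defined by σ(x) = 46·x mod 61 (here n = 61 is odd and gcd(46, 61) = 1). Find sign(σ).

+1

Start at x=27: 27 → 22 → 36 → 9 → 48 → 12 → 3 → … (one orbit).
π_46 has 3 disjoint cycles with lengths [30, 30, 1] on {0,…,60}.
sign(π) = (−1)^{n − #cycles} = (−1)^{61−3} = (−1)^58 = +1.
(46|61)_J = +1 (Zolotarev's lemma cross-check).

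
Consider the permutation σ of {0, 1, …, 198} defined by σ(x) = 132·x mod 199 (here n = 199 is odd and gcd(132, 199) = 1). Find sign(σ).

Trace 25: π^k(25) = [25, 116, 188, 140, 172, 18, 187] for k=0..6.
Cycle lengths of π_132 on ℤ/199ℤ: [33, 33, 33, 33, 33, 33, 1]; 7 cycles in total.
With 7 cycles on 199 points, sign = (−1)^{199−7} = +1.
Zolotarev: (132|199) = +1, matching the cycle-count sign.

+1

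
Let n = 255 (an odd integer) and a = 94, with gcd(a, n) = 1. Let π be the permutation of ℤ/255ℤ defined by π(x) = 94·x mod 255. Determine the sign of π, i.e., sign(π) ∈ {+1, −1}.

Orbit of 1 under x↦94x: [1, 94, 166, 49, 16, 229, 106]… (length divides ord_255(94)).
39 cycles of lengths [8, 8, 8, 8, 8, 8, 8, 8, 8, 8, 8, 8, 8, 8, 8, 8, 8, 8, 8, 8, 8, 8, 8, 8, 8, 8, 8, 8, 8, 8, 2, 2, 2, 2, 2, 2, 1, 1, 1].
n − c = 255 − 39 = 216; sign = (−1)^216 = +1.
Check: (94/255) = +1 by Zolotarev.

+1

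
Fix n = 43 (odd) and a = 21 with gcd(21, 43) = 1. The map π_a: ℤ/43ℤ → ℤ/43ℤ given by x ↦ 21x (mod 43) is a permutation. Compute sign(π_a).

Start at x=21: 21 → 11 → 16 → 35 → 4 → 41 → 1 → 21 (one orbit).
7 cycles of lengths [7, 7, 7, 7, 7, 7, 1].
n − c = 43 − 7 = 36; sign = (−1)^36 = +1.

+1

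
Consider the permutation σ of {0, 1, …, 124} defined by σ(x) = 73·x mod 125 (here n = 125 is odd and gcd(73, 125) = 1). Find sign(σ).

-1

Orbit of 38 under x↦73x: [38, 24, 2, 21, 33, 34, 107]… (length divides ord_125(73)).
4 cycles of lengths [100, 20, 4, 1].
125 − 4 = 121 transpositions; sign(π) = (−1)^121 = -1.
(73|125)_J = -1 (Zolotarev's lemma cross-check).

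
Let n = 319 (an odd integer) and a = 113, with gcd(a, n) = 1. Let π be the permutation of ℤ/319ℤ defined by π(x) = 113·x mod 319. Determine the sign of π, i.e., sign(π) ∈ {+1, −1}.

Orbit of 155 under x↦113x: [155, 289, 119, 49, 114, 122, 69]… (length divides ord_319(113)).
Decompose π into cycles: lengths [140, 140, 28, 5, 5, 1] (6 cycles, including the fixed point 0).
n − c = 319 − 6 = 313; sign = (−1)^313 = -1.

-1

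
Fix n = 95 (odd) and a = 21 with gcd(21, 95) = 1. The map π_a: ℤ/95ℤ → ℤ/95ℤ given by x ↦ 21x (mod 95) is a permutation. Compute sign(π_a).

-1

Start at x=66: 66 → 56 → 36 → 91 → 11 → 41 → 6 → … (one orbit).
10 cycles of lengths [18, 18, 18, 18, 18, 1, 1, 1, 1, 1].
95 − 10 = 85 transpositions; sign(π) = (−1)^85 = -1.
Check: (21/95) = -1 by Zolotarev.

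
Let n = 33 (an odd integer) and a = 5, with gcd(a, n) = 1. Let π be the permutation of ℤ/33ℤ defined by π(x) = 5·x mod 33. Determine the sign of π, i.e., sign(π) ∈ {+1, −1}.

Trace 31: π^k(31) = [31, 23, 16, 14, 4, 20, 1] for k=0..6.
π_5 has 6 disjoint cycles with lengths [10, 10, 5, 5, 2, 1] on {0,…,32}.
n − c = 33 − 6 = 27; sign = (−1)^27 = -1.
Zolotarev: (5|33) = -1, matching the cycle-count sign.

-1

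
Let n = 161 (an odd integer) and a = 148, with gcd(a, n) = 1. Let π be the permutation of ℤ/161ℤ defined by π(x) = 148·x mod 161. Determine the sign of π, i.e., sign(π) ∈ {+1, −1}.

-1

Trace 106: π^k(106) = [106, 71, 43, 85, 22, 36, 15] for k=0..6.
14 cycles of lengths [22, 22, 22, 22, 22, 22, 22, 1, 1, 1, 1, 1, 1, 1].
sign(π) = (−1)^{n − #cycles} = (−1)^{161−14} = (−1)^147 = -1.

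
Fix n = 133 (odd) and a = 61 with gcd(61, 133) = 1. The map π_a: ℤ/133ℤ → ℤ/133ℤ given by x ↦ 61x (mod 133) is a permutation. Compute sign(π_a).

-1

Trace 17: π^k(17) = [17, 106, 82, 81, 20, 23, 73] for k=0..6.
Decompose π into cycles: lengths [18, 18, 18, 18, 18, 18, 9, 9, 6, 1] (10 cycles, including the fixed point 0).
Σ(ℓ_i−1) = 133−10 = 123; sign = (−1)^123 = -1.
Zolotarev: (61|133) = -1, matching the cycle-count sign.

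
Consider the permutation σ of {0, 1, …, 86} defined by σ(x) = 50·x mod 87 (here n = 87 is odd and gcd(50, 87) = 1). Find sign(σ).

Orbit of 8 under x↦50x: [8, 52, 77, 22, 56, 16, 17]… (length divides ord_87(50)).
5 cycles of lengths [28, 28, 28, 2, 1].
n − c = 87 − 5 = 82; sign = (−1)^82 = +1.

+1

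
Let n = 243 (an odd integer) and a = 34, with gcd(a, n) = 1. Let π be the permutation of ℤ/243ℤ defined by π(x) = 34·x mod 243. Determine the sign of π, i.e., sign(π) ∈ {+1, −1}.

+1

Orbit of 1 under x↦34x: [1, 34, 184, 181, 79, 13, 199]… (length divides ord_243(34)).
The orbit structure of x ↦ 34x mod 243: 11 orbits of sizes [81, 81, 27, 27, 9, 9, 3, 3, 1, 1, 1].
With 11 cycles on 243 points, sign = (−1)^{243−11} = +1.
Zolotarev: (34|243) = +1, matching the cycle-count sign.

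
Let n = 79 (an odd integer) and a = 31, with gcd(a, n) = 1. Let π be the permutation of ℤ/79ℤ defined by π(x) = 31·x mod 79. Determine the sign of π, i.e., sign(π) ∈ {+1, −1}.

+1

Trace 65: π^k(65) = [65, 40, 55, 46, 4, 45, 52] for k=0..6.
Cycle lengths of π_31 on ℤ/79ℤ: [39, 39, 1]; 3 cycles in total.
79 − 3 = 76 transpositions; sign(π) = (−1)^76 = +1.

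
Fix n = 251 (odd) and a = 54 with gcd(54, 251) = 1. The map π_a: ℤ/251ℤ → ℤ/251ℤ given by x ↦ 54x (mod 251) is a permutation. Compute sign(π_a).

-1

Orbit of 86 under x↦54x: [86, 126, 27, 203, 169, 90, 91]… (length divides ord_251(54)).
The orbit structure of x ↦ 54x mod 251: 2 orbits of sizes [250, 1].
With 2 cycles on 251 points, sign = (−1)^{251−2} = -1.
Via Zolotarev, sign(π_{54}) = (54|251) = -1.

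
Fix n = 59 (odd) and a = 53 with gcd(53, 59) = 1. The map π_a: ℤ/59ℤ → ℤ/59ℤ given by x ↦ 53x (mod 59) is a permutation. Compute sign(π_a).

+1

Start at x=45: 45 → 25 → 27 → 15 → 28 → 9 → 5 → … (one orbit).
3 cycles of lengths [29, 29, 1].
With 3 cycles on 59 points, sign = (−1)^{59−3} = +1.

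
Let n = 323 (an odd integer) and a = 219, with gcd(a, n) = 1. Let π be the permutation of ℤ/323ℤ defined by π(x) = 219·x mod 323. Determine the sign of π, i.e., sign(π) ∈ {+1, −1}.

-1

Trace 188: π^k(188) = [188, 151, 123, 128, 254, 70, 149] for k=0..6.
Cycle lengths of π_219 on ℤ/323ℤ: [72, 72, 72, 72, 18, 8, 8, 1]; 8 cycles in total.
sign(π) = (−1)^{n − #cycles} = (−1)^{323−8} = (−1)^315 = -1.
Check: (219/323) = -1 by Zolotarev.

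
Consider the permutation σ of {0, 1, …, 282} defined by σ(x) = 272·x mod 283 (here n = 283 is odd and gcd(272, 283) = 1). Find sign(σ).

Start at x=213: 213 → 204 → 20 → 63 → 156 → 265 → 198 → … (one orbit).
The orbit structure of x ↦ 272x mod 283: 2 orbits of sizes [282, 1].
n − c = 283 − 2 = 281; sign = (−1)^281 = -1.
Check: (272/283) = -1 by Zolotarev.

-1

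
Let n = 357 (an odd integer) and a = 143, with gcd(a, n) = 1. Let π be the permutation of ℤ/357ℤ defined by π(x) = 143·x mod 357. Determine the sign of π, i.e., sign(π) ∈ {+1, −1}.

-1

Trace 319: π^k(319) = [319, 278, 127, 311, 205, 41, 151] for k=0..6.
14 cycles of lengths [48, 48, 48, 48, 48, 48, 16, 16, 16, 6, 6, 6, 2, 1].
Σ(ℓ_i−1) = 357−14 = 343; sign = (−1)^343 = -1.
(143|357)_J = -1 (Zolotarev's lemma cross-check).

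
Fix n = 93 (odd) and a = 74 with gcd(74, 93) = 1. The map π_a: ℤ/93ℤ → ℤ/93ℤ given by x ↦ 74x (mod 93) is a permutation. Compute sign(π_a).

Start at x=1: 1 → 74 → 82 → 23 → 28 → 26 → 64 → … (one orbit).
The orbit structure of x ↦ 74x mod 93: 5 orbits of sizes [30, 30, 30, 2, 1].
With 5 cycles on 93 points, sign = (−1)^{93−5} = +1.

+1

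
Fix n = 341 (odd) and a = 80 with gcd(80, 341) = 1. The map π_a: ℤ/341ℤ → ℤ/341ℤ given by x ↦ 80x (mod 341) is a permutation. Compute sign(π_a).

Trace 67: π^k(67) = [67, 245, 163, 82, 81, 1, 80] for k=0..6.
Cycle type of π: 15×22 + 5×2 + 1; total 25 cycles.
With 25 cycles on 341 points, sign = (−1)^{341−25} = +1.

+1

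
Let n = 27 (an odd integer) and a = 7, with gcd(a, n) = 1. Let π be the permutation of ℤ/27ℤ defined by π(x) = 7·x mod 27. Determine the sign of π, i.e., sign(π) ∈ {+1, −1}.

+1

Trace 1: π^k(1) = [1, 7, 22, 19, 25, 13, 10] for k=0..6.
The orbit structure of x ↦ 7x mod 27: 7 orbits of sizes [9, 9, 3, 3, 1, 1, 1].
With 7 cycles on 27 points, sign = (−1)^{27−7} = +1.
Zolotarev: (7|27) = +1, matching the cycle-count sign.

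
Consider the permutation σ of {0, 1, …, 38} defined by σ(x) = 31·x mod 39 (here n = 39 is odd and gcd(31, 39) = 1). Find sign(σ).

-1

Trace 1: π^k(1) = [1, 31, 25, 34] for k=0..3.
Cycle type of π: 4×9 + 1×3; total 12 cycles.
Σ(ℓ_i−1) = 39−12 = 27; sign = (−1)^27 = -1.
The Jacobi symbol (31|39) = -1 (Zolotarev) agrees.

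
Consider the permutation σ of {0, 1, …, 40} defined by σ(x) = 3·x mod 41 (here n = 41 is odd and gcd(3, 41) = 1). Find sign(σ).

Orbit of 1 under x↦3x: [1, 3, 9, 27, 40, 38, 32]… (length divides ord_41(3)).
6 cycles of lengths [8, 8, 8, 8, 8, 1].
41 − 6 = 35 transpositions; sign(π) = (−1)^35 = -1.

-1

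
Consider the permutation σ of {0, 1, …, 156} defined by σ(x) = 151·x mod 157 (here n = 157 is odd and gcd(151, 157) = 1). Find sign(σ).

Trace 17: π^k(17) = [17, 55, 141, 96, 52, 2, 145] for k=0..6.
Cycle lengths of π_151 on ℤ/157ℤ: [156, 1]; 2 cycles in total.
n − c = 157 − 2 = 155; sign = (−1)^155 = -1.
(151|157)_J = -1 (Zolotarev's lemma cross-check).

-1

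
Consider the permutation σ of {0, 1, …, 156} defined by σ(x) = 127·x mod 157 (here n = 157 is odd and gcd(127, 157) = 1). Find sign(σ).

+1

Trace 108: π^k(108) = [108, 57, 17, 118, 71, 68, 1] for k=0..6.
Decompose π into cycles: lengths [78, 78, 1] (3 cycles, including the fixed point 0).
sign(π) = (−1)^{n − #cycles} = (−1)^{157−3} = (−1)^154 = +1.
The Jacobi symbol (127|157) = +1 (Zolotarev) agrees.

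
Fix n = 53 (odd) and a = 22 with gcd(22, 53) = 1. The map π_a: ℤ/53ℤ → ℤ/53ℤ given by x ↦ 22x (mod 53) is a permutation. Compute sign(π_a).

-1

Start at x=51: 51 → 9 → 39 → 10 → 8 → 17 → 3 → … (one orbit).
π_22 has 2 disjoint cycles with lengths [52, 1] on {0,…,52}.
Σ(ℓ_i−1) = 53−2 = 51; sign = (−1)^51 = -1.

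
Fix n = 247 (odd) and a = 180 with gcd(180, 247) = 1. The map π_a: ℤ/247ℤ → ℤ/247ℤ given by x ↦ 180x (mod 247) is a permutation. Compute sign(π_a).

Orbit of 101 under x↦180x: [101, 149, 144, 232, 17, 96, 237]… (length divides ord_247(180)).
10 cycles of lengths [36, 36, 36, 36, 36, 36, 12, 9, 9, 1].
247 − 10 = 237 transpositions; sign(π) = (−1)^237 = -1.
The Jacobi symbol (180|247) = -1 (Zolotarev) agrees.

-1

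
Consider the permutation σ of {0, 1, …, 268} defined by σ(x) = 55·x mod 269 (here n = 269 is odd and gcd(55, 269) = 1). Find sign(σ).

Start at x=244: 244 → 239 → 233 → 172 → 45 → 54 → 11 → … (one orbit).
3 cycles of lengths [134, 134, 1].
3 cycles on 269: each ℓ→(−1)^(ℓ−1), product (−1)^266 = +1.

+1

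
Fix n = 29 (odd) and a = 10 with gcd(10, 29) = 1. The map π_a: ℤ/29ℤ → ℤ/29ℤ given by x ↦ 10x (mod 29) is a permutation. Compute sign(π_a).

Orbit of 5 under x↦10x: [5, 21, 7, 12, 4, 11, 23]… (length divides ord_29(10)).
The orbit structure of x ↦ 10x mod 29: 2 orbits of sizes [28, 1].
2 cycles on 29: each ℓ→(−1)^(ℓ−1), product (−1)^27 = -1.
Zolotarev: (10|29) = -1, matching the cycle-count sign.

-1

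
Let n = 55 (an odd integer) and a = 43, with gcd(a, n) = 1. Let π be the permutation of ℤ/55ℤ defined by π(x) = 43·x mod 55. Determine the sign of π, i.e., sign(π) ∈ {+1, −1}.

Orbit of 34 under x↦43x: [34, 32, 1, 43]… (length divides ord_55(43)).
The orbit structure of x ↦ 43x mod 55: 17 orbits of sizes [4, 4, 4, 4, 4, 4, 4, 4, 4, 4, 4, 2, 2, 2, 2, 2, 1].
55 − 17 = 38 transpositions; sign(π) = (−1)^38 = +1.
Zolotarev: (43|55) = +1, matching the cycle-count sign.

+1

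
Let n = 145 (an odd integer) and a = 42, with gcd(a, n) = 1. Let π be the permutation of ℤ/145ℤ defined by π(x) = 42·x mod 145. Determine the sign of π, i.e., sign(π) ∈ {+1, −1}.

-1

Orbit of 38 under x↦42x: [38, 1, 42, 24, 138, 141, 122]… (length divides ord_145(42)).
8 cycles of lengths [28, 28, 28, 28, 14, 14, 4, 1].
8 cycles on 145: each ℓ→(−1)^(ℓ−1), product (−1)^137 = -1.
The Jacobi symbol (42|145) = -1 (Zolotarev) agrees.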